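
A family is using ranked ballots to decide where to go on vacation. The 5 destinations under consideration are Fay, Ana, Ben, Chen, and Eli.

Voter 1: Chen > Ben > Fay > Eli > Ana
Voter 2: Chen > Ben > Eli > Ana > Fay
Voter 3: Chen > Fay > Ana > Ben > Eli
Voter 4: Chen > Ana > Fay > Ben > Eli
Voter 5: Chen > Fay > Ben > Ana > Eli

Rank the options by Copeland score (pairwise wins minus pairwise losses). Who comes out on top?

Chen

Pairwise results:
  Fay vs Ana: Fay wins 3–2.
  Fay vs Ben: Fay wins 3–2.
  Fay vs Chen: Chen wins 5–0.
  Fay vs Eli: Fay wins 4–1.
  Ana vs Ben: Ben wins 3–2.
  Ana vs Chen: Chen wins 5–0.
  Ana vs Eli: Ana wins 3–2.
  Ben vs Chen: Chen wins 5–0.
  Ben vs Eli: Ben wins 5–0.
  Chen vs Eli: Chen wins 5–0.
Copeland scores (wins − losses):
  Fay: 3 − 1 = 2
  Ana: 1 − 3 = -2
  Ben: 2 − 2 = 0
  Chen: 4 − 0 = 4
  Eli: 0 − 4 = -4
Chen has the best Copeland score.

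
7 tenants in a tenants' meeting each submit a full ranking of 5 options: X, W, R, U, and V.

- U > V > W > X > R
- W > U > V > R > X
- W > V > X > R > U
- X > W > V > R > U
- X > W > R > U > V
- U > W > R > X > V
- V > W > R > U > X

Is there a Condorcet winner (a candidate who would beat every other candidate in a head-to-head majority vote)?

Yes

Head-to-head results (7 voters total):
X vs W: W wins 5–2.
X vs R: X wins 4–3.
X vs U: U wins 4–3.
X vs V: V wins 4–3.
W vs R: W wins 7–0.
W vs U: W wins 5–2.
W vs V: W wins 5–2.
R vs U: R wins 4–3.
R vs V: V wins 5–2.
U vs V: U wins 4–3.
W beats each rival — X (5–2), R (7–0), U (5–2), V (5–2) — so W is the Condorcet winner.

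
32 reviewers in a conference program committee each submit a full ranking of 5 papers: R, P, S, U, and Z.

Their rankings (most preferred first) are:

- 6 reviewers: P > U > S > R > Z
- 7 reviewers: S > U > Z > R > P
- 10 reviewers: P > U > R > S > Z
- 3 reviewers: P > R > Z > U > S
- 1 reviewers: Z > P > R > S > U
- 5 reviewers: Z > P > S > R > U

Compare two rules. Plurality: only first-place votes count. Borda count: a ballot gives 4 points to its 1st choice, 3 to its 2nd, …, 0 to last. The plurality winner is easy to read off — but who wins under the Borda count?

P

Plurality first-place counts: R 0, P 19, S 7, U 0, Z 6 → P.
Borda totals: R 49, P 94, S 61, U 72, Z 44 → P.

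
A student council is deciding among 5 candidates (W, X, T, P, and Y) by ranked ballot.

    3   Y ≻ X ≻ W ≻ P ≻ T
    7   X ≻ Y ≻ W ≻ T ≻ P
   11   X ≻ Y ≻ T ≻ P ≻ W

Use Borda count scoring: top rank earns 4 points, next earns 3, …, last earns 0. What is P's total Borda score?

Borda scores:
  W: 3·2 + 7·2 + 11·0 = 20
  X: 3·3 + 7·4 + 11·4 = 81
  T: 3·0 + 7·1 + 11·2 = 29
  P: 3·1 + 7·0 + 11·1 = 14
  Y: 3·4 + 7·3 + 11·3 = 66

14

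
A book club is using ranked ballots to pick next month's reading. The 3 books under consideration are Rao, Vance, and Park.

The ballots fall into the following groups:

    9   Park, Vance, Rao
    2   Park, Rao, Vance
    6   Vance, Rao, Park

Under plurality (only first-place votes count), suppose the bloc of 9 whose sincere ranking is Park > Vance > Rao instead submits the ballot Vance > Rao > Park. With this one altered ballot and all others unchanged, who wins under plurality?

First-place totals with the altered ballot: Rao 0, Vance 15, Park 2.
The switch changes the winner from Park to Vance.

Vance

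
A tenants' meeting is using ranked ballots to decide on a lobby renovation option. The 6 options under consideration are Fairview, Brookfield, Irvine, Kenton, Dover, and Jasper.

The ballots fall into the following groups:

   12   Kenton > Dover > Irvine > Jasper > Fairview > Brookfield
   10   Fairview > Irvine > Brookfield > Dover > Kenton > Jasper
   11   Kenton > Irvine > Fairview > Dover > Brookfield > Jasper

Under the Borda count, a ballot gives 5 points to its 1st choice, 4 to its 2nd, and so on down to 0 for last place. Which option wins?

Borda scores:
  Fairview: 12·1 + 10·5 + 11·3 = 95
  Brookfield: 12·0 + 10·3 + 11·1 = 41
  Irvine: 12·3 + 10·4 + 11·4 = 120
  Kenton: 12·5 + 10·1 + 11·5 = 125
  Dover: 12·4 + 10·2 + 11·2 = 90
  Jasper: 12·2 + 10·0 + 11·0 = 24
Kenton has the highest total.

Kenton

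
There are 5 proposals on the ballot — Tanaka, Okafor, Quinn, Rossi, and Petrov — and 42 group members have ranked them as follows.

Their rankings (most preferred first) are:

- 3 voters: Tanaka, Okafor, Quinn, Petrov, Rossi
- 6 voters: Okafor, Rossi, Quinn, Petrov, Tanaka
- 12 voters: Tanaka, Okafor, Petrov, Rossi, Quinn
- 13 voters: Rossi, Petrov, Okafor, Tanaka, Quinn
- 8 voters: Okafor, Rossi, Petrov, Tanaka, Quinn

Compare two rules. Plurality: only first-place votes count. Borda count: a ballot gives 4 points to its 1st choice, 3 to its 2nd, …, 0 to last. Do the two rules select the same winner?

No

Plurality first-place counts: Tanaka 15, Okafor 14, Quinn 0, Rossi 13, Petrov 0 → Tanaka.
Borda totals: Tanaka 81, Okafor 127, Quinn 18, Rossi 106, Petrov 88 → Okafor.
The two rules disagree: plurality picks Tanaka, Borda picks Okafor.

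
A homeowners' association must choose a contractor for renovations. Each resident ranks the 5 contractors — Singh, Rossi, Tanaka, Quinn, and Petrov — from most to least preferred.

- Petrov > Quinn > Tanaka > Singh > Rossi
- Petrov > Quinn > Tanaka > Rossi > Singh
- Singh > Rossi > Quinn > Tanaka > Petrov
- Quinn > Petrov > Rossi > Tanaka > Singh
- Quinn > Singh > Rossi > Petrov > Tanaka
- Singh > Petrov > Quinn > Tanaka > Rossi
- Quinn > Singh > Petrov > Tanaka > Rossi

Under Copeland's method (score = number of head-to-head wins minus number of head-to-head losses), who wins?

Pairwise results:
  Singh vs Rossi: Singh wins 5–2.
  Singh vs Tanaka: Singh wins 4–3.
  Singh vs Quinn: Quinn wins 5–2.
  Singh vs Petrov: Singh wins 4–3.
  Rossi vs Tanaka: Tanaka wins 4–3.
  Rossi vs Quinn: Quinn wins 6–1.
  Rossi vs Petrov: Petrov wins 5–2.
  Tanaka vs Quinn: Quinn wins 7–0.
  Tanaka vs Petrov: Petrov wins 6–1.
  Quinn vs Petrov: Quinn wins 4–3.
Copeland scores (wins − losses):
  Singh: 3 − 1 = 2
  Rossi: 0 − 4 = -4
  Tanaka: 1 − 3 = -2
  Quinn: 4 − 0 = 4
  Petrov: 2 − 2 = 0
Quinn has the best Copeland score.

Quinn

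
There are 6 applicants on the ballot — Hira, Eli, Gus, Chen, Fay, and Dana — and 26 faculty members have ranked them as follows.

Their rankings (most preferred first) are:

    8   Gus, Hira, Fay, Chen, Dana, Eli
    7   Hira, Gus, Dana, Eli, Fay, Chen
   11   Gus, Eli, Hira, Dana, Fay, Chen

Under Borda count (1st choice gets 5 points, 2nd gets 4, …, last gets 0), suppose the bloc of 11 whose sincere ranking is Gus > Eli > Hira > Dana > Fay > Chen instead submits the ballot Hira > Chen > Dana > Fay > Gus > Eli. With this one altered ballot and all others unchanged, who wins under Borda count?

Borda totals with the altered ballot: Hira 122, Eli 14, Gus 79, Chen 60, Fay 53, Dana 62.
The switch changes the winner from Gus to Hira.

Hira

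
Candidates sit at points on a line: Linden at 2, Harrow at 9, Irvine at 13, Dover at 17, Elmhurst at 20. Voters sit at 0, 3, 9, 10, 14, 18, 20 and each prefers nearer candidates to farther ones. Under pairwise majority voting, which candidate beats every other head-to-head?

Harrow

With single-peaked preferences on a line, the Condorcet winner is the candidate closest to the median voter.
The median voter (position 10) is closest to Harrow at 9.
Check: Harrow vs Linden — voters closer to Harrow: 5 of 7.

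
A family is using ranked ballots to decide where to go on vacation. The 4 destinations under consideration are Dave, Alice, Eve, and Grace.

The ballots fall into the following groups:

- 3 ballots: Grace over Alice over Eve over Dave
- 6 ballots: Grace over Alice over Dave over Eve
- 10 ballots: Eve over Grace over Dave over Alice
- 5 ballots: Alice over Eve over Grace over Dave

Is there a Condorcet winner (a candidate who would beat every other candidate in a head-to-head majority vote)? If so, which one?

No Condorcet winner

Head-to-head results (24 voters total):
Dave vs Alice: Alice wins 14–10.
Dave vs Eve: Eve wins 18–6.
Dave vs Grace: Grace wins 24–0.
Alice vs Eve: Alice wins 14–10.
Alice vs Grace: Grace wins 19–5.
Eve vs Grace: Eve wins 15–9.
No candidate beats all others: Alice beats Eve beats Grace beats Alice, a majority cycle.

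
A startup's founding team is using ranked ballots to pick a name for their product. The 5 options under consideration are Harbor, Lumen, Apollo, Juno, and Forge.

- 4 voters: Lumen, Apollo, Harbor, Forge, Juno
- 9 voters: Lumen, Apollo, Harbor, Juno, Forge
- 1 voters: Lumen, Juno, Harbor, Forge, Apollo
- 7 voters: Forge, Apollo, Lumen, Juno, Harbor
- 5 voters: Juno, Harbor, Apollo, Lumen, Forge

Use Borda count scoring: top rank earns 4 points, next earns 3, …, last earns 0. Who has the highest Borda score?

Lumen

Borda scores:
  Harbor: 4·2 + 9·2 + 2 + 7·0 + 5·3 = 43
  Lumen: 4·4 + 9·4 + 4 + 7·2 + 5·1 = 75
  Apollo: 4·3 + 9·3 + 0 + 7·3 + 5·2 = 70
  Juno: 4·0 + 9·1 + 3 + 7·1 + 5·4 = 39
  Forge: 4·1 + 9·0 + 1 + 7·4 + 5·0 = 33
Lumen has the highest total.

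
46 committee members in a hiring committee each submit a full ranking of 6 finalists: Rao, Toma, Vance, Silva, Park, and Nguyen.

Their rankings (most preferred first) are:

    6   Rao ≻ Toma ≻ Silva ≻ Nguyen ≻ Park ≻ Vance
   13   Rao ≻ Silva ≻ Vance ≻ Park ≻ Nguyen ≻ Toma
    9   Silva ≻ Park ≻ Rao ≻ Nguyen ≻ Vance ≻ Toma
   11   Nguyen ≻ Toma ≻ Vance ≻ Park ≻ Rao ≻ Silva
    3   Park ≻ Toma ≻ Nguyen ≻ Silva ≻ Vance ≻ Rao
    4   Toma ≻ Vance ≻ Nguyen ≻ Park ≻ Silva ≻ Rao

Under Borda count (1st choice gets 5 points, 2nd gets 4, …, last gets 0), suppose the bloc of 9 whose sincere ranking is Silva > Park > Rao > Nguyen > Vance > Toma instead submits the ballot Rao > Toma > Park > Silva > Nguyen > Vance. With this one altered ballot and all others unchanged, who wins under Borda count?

Borda totals with the altered ballot: Rao 151, Toma 136, Vance 91, Silva 98, Park 104, Nguyen 110.
The winner is unchanged: still Rao.

Rao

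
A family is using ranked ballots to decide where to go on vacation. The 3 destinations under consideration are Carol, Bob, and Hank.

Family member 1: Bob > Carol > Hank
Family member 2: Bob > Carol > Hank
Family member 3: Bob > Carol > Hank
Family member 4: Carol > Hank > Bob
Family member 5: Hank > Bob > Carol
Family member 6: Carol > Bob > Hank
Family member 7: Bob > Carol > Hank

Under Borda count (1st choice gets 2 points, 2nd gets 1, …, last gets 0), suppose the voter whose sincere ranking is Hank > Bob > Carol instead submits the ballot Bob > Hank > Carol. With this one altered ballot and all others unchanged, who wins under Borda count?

Borda totals with the altered ballot: Carol 8, Bob 11, Hank 2.
The winner is unchanged: still Bob.

Bob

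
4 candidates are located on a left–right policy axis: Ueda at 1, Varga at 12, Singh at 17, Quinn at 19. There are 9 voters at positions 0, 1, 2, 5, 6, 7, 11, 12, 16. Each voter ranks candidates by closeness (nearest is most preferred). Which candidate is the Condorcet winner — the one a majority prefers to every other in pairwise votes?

With single-peaked preferences on a line, the Condorcet winner is the candidate closest to the median voter.
The median voter (position 6) is closest to Ueda at 1.
Check: Ueda vs Quinn — voters closer to Ueda: 6 of 9.

Ueda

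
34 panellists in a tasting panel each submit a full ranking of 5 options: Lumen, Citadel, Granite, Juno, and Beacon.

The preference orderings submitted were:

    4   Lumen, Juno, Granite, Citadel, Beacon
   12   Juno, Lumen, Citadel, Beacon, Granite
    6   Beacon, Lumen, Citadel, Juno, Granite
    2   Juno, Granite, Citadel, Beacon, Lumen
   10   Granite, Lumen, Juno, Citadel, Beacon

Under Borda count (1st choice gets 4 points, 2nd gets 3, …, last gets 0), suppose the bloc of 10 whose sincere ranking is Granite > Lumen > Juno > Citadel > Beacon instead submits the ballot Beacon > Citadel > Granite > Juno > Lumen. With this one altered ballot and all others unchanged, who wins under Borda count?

Juno

Borda totals with the altered ballot: Lumen 70, Citadel 74, Granite 34, Juno 84, Beacon 78.
The switch changes the winner from Lumen to Juno.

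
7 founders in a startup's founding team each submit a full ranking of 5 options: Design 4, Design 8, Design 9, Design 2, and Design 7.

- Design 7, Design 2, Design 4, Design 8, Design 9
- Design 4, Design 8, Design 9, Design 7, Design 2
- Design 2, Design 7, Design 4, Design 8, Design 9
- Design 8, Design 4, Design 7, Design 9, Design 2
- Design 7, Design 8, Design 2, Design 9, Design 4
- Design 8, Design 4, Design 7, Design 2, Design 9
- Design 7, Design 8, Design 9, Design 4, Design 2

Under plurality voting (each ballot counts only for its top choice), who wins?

Design 7

First-place vote totals:
  Design 4: 1
  Design 8: 2
  Design 9: 0
  Design 2: 1
  Design 7: 3
Design 7 has the most first-place votes.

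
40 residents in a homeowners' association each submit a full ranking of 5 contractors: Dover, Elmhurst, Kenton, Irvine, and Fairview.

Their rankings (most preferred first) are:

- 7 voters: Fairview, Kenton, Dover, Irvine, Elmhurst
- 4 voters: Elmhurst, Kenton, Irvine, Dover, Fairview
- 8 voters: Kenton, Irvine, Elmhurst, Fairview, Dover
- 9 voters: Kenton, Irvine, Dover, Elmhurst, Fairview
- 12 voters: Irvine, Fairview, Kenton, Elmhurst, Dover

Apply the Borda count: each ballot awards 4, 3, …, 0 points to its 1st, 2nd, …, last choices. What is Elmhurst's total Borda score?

Borda scores:
  Dover: 7·2 + 4·1 + 8·0 + 9·2 + 12·0 = 36
  Elmhurst: 7·0 + 4·4 + 8·2 + 9·1 + 12·1 = 53
  Kenton: 7·3 + 4·3 + 8·4 + 9·4 + 12·2 = 125
  Irvine: 7·1 + 4·2 + 8·3 + 9·3 + 12·4 = 114
  Fairview: 7·4 + 4·0 + 8·1 + 9·0 + 12·3 = 72

53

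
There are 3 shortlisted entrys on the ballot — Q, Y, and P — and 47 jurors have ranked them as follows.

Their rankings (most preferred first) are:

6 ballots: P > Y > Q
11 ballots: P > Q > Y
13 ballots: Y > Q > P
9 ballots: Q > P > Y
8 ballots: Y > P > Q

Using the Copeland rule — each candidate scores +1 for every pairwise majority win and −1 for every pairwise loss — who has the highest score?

Pairwise results:
  Q vs Y: Y wins 27–20.
  Q vs P: P wins 25–22.
  Y vs P: P wins 26–21.
Copeland scores (wins − losses):
  Q: 0 − 2 = -2
  Y: 1 − 1 = 0
  P: 2 − 0 = 2
P has the best Copeland score.

P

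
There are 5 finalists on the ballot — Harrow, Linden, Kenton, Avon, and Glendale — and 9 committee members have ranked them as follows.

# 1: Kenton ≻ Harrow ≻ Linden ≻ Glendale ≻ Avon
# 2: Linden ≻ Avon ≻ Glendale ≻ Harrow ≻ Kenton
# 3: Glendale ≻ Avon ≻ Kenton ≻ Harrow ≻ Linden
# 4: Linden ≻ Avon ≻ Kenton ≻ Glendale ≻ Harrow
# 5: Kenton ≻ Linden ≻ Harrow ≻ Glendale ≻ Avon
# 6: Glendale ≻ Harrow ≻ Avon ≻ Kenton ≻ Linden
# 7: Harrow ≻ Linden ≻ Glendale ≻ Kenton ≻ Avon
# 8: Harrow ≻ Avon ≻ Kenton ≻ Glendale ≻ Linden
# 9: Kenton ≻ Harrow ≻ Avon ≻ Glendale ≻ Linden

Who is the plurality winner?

First-place vote totals:
  Harrow: 2
  Linden: 2
  Kenton: 3
  Avon: 0
  Glendale: 2
Kenton has the most first-place votes.

Kenton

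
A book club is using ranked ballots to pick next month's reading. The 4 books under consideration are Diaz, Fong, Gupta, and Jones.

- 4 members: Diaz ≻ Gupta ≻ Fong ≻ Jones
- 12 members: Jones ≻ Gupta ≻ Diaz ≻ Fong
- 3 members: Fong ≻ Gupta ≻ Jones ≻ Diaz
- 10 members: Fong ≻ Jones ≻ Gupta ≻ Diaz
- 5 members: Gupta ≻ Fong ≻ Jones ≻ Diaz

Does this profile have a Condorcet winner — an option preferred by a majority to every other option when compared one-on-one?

No

Head-to-head results (34 voters total):
Diaz vs Fong: Fong wins 18–16.
Diaz vs Gupta: Gupta wins 30–4.
Diaz vs Jones: Jones wins 30–4.
Fong vs Gupta: Gupta wins 21–13.
Fong vs Jones: Fong wins 22–12.
Gupta vs Jones: Jones wins 22–12.
No candidate beats all others: Fong beats Jones beats Gupta beats Fong, a majority cycle.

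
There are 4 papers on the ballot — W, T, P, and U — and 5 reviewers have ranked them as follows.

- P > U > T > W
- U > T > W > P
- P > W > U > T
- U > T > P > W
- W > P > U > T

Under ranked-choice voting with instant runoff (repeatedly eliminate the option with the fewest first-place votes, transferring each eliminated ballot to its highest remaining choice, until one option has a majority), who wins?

Round 1: P 2, U 2, W 1, T 0. T has the fewest and is eliminated.
Round 2: P 2, U 2, W 1. W has the fewest and is eliminated.
Round 3: P 3, U 2. P has a majority.

P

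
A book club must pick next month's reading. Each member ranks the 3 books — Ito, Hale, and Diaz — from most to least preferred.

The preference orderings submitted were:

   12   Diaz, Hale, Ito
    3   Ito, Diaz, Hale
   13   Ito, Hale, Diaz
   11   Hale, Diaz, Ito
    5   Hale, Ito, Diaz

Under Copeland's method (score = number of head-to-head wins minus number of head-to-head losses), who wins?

Pairwise results:
  Ito vs Hale: Hale wins 28–16.
  Ito vs Diaz: Diaz wins 23–21.
  Hale vs Diaz: Hale wins 29–15.
Copeland scores (wins − losses):
  Ito: 0 − 2 = -2
  Hale: 2 − 0 = 2
  Diaz: 1 − 1 = 0
Hale has the best Copeland score.

Hale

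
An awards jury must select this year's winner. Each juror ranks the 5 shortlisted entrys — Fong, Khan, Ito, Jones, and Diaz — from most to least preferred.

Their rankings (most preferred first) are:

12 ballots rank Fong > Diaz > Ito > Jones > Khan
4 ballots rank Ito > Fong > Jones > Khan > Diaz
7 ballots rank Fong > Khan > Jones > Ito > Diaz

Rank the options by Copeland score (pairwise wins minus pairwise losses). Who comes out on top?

Fong

Pairwise results:
  Fong vs Khan: Fong wins 23–0.
  Fong vs Ito: Fong wins 19–4.
  Fong vs Jones: Fong wins 23–0.
  Fong vs Diaz: Fong wins 23–0.
  Khan vs Ito: Ito wins 16–7.
  Khan vs Jones: Jones wins 16–7.
  Khan vs Diaz: Diaz wins 12–11.
  Ito vs Jones: Ito wins 16–7.
  Ito vs Diaz: Diaz wins 12–11.
  Jones vs Diaz: Diaz wins 12–11.
Copeland scores (wins − losses):
  Fong: 4 − 0 = 4
  Khan: 0 − 4 = -4
  Ito: 2 − 2 = 0
  Jones: 1 − 3 = -2
  Diaz: 3 − 1 = 2
Fong has the best Copeland score.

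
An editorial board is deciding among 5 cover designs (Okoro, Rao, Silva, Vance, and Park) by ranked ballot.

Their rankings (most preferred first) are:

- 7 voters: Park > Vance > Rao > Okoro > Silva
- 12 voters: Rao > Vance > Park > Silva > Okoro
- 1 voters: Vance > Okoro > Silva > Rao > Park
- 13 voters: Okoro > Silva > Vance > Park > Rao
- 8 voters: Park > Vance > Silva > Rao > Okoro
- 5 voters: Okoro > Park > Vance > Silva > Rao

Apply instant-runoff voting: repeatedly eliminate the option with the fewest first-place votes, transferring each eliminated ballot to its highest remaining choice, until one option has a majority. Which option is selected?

Park

Round 1: Okoro 18, Park 15, Rao 12, Vance 1, Silva 0. Silva has the fewest and is eliminated.
Round 2: Okoro 18, Park 15, Rao 12, Vance 1. Vance has the fewest and is eliminated.
Round 3: Okoro 19, Park 15, Rao 12. Rao has the fewest and is eliminated.
Round 4: Park 27, Okoro 19. Park has a majority.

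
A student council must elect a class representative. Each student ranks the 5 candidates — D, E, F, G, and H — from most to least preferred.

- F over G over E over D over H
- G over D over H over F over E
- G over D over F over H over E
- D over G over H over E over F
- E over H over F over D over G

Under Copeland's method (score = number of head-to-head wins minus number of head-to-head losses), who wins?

G

Pairwise results:
  D vs E: D wins 3–2.
  D vs F: D wins 3–2.
  D vs G: G wins 3–2.
  D vs H: D wins 4–1.
  E vs F: F wins 3–2.
  E vs G: G wins 4–1.
  E vs H: H wins 3–2.
  F vs G: G wins 3–2.
  F vs H: H wins 3–2.
  G vs H: G wins 4–1.
Copeland scores (wins − losses):
  D: 3 − 1 = 2
  E: 0 − 4 = -4
  F: 1 − 3 = -2
  G: 4 − 0 = 4
  H: 2 − 2 = 0
G has the best Copeland score.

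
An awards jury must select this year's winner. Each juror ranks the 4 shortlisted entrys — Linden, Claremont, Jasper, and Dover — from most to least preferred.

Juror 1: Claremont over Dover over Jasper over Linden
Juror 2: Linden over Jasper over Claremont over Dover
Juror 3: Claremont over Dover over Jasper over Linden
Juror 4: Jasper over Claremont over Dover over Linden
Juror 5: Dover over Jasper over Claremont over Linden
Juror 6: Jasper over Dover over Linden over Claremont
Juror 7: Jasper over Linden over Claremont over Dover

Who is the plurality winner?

First-place vote totals:
  Linden: 1
  Claremont: 2
  Jasper: 3
  Dover: 1
Jasper has the most first-place votes.

Jasper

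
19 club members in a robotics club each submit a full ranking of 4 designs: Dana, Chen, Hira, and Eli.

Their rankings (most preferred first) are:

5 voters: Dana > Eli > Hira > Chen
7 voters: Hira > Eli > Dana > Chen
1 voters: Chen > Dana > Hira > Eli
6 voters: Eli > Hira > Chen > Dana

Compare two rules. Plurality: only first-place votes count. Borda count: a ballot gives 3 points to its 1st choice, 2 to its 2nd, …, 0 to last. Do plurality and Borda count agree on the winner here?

No

Plurality first-place counts: Dana 5, Chen 1, Hira 7, Eli 6 → Hira.
Borda totals: Dana 24, Chen 9, Hira 39, Eli 42 → Eli.
The two rules disagree: plurality picks Hira, Borda picks Eli.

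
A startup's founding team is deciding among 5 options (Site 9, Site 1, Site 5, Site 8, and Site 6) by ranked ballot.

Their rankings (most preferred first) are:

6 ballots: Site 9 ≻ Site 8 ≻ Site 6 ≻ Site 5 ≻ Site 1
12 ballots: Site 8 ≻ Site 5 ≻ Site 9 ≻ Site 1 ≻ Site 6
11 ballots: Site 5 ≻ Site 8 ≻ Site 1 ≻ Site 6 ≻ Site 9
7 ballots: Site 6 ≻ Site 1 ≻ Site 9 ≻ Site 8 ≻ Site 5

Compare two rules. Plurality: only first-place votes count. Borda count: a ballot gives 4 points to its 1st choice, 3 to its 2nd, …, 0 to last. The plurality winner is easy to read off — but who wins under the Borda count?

Plurality first-place counts: Site 9 6, Site 1 0, Site 5 11, Site 8 12, Site 6 7 → Site 8.
Borda totals: Site 9 62, Site 1 55, Site 5 86, Site 8 106, Site 6 51 → Site 8.

Site 8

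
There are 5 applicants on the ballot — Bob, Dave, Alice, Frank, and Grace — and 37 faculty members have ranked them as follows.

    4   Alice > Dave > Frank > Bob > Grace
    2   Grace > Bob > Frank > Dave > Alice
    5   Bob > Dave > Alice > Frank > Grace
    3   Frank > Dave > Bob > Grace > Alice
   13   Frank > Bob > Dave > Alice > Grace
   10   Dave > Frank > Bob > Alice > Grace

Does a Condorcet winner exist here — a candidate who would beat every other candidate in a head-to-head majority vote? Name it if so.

No Condorcet winner

Head-to-head results (37 voters total):
Bob vs Dave: Bob wins 20–17.
Bob vs Alice: Bob wins 33–4.
Bob vs Frank: Frank wins 30–7.
Bob vs Grace: Bob wins 35–2.
Dave vs Alice: Dave wins 33–4.
Dave vs Frank: Dave wins 19–18.
Dave vs Grace: Dave wins 35–2.
Alice vs Frank: Frank wins 28–9.
Alice vs Grace: Alice wins 32–5.
Frank vs Grace: Frank wins 35–2.
No candidate beats all others: Bob beats Dave beats Frank beats Bob, a majority cycle.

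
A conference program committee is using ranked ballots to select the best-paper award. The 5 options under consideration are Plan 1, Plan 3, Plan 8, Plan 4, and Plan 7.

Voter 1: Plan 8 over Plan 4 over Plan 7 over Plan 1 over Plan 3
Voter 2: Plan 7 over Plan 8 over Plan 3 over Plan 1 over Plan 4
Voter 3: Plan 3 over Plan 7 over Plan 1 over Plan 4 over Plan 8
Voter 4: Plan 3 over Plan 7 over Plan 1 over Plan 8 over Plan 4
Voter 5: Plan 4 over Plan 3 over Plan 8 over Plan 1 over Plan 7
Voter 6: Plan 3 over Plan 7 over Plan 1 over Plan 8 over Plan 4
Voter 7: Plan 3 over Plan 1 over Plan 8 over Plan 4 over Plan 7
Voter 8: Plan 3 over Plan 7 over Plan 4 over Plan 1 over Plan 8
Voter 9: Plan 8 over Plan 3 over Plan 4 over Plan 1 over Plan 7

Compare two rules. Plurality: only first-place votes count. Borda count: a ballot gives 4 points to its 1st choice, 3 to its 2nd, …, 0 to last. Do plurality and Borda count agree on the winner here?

Yes

Plurality first-place counts: Plan 1 0, Plan 3 5, Plan 8 2, Plan 4 1, Plan 7 1 → Plan 3.
Borda totals: Plan 1 14, Plan 3 28, Plan 8 17, Plan 4 13, Plan 7 18 → Plan 3.
The two rules agree on Plan 3.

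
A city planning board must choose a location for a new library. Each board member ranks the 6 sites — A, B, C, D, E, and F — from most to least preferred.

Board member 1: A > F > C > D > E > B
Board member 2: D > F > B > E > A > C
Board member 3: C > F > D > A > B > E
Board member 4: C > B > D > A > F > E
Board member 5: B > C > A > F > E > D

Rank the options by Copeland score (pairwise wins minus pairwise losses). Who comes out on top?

C

Pairwise results:
  A vs B: B wins 3–2.
  A vs C: C wins 3–2.
  A vs D: D wins 3–2.
  A vs E: A wins 4–1.
  A vs F: A wins 3–2.
  B vs C: C wins 3–2.
  B vs D: D wins 3–2.
  B vs E: B wins 4–1.
  B vs F: F wins 3–2.
  C vs D: C wins 4–1.
  C vs E: C wins 4–1.
  C vs F: C wins 3–2.
  D vs E: D wins 4–1.
  D vs F: F wins 3–2.
  E vs F: F wins 5–0.
Copeland scores (wins − losses):
  A: 2 − 3 = -1
  B: 2 − 3 = -1
  C: 5 − 0 = 5
  D: 3 − 2 = 1
  E: 0 − 5 = -5
  F: 3 − 2 = 1
C has the best Copeland score.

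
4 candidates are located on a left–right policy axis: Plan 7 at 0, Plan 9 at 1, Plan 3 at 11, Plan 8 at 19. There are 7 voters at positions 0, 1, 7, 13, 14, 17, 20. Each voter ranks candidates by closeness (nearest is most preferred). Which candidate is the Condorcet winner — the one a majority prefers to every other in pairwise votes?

Plan 3

With single-peaked preferences on a line, the Condorcet winner is the candidate closest to the median voter.
The median voter (position 13) is closest to Plan 3 at 11.
Check: Plan 3 vs Plan 8 — voters closer to Plan 3: 5 of 7.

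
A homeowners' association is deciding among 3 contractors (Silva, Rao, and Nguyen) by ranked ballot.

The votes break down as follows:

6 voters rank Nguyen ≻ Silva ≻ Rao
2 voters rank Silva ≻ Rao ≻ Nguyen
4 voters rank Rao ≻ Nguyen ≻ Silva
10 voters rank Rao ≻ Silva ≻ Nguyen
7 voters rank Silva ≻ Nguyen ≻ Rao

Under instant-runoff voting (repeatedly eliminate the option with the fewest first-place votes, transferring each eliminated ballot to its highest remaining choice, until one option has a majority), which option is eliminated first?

Nguyen

Round 1: Rao 14, Silva 9, Nguyen 6. Nguyen has the fewest and is eliminated.
Round 2: Silva 15, Rao 14. Silva has a majority.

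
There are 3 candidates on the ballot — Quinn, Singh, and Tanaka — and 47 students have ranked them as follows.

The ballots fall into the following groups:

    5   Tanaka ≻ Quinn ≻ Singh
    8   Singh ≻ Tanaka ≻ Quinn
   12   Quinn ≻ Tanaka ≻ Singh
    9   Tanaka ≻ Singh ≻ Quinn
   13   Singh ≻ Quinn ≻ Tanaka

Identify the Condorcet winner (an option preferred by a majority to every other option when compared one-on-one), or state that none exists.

No Condorcet winner

Head-to-head results (47 voters total):
Quinn vs Singh: Singh wins 30–17.
Quinn vs Tanaka: Quinn wins 25–22.
Singh vs Tanaka: Tanaka wins 26–21.
No candidate beats all others: Quinn beats Tanaka beats Singh beats Quinn, a majority cycle.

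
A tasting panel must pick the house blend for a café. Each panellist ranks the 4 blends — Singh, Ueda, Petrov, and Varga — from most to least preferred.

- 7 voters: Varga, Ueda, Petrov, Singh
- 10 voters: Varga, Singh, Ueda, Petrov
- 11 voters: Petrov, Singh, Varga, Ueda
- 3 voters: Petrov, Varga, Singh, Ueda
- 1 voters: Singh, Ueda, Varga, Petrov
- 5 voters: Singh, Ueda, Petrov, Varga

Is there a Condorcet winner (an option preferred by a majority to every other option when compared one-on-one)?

Head-to-head results (37 voters total):
Singh vs Ueda: Singh wins 30–7.
Singh vs Petrov: Petrov wins 21–16.
Singh vs Varga: Varga wins 20–17.
Ueda vs Petrov: Ueda wins 23–14.
Ueda vs Varga: Varga wins 31–6.
Petrov vs Varga: Petrov wins 19–18.
No candidate beats all others: Singh beats Ueda beats Petrov beats Singh, a majority cycle.

No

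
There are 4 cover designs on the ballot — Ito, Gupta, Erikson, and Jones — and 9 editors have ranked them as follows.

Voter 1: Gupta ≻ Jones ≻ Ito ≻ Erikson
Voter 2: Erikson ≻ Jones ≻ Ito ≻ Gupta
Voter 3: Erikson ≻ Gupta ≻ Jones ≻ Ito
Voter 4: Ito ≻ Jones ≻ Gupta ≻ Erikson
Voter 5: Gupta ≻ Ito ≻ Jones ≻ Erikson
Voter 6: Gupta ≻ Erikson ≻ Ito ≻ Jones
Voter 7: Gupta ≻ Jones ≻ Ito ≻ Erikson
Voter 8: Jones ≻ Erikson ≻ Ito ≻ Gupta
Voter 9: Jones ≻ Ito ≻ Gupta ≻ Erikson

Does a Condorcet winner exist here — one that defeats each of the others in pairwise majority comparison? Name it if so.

Head-to-head results (9 voters total):
Ito vs Gupta: Gupta wins 5–4.
Ito vs Erikson: Ito wins 5–4.
Ito vs Jones: Jones wins 6–3.
Gupta vs Erikson: Gupta wins 6–3.
Gupta vs Jones: Gupta wins 5–4.
Erikson vs Jones: Jones wins 6–3.
Gupta beats each rival — Ito (5–4), Erikson (6–3), Jones (5–4) — so Gupta is the Condorcet winner.

Gupta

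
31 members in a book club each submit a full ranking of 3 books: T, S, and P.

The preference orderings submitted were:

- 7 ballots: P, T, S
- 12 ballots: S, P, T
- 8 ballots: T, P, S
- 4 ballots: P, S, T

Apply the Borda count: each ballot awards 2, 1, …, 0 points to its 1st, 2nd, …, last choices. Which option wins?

Borda scores:
  T: 7·1 + 12·0 + 8·2 + 4·0 = 23
  S: 7·0 + 12·2 + 8·0 + 4·1 = 28
  P: 7·2 + 12·1 + 8·1 + 4·2 = 42
P has the highest total.

P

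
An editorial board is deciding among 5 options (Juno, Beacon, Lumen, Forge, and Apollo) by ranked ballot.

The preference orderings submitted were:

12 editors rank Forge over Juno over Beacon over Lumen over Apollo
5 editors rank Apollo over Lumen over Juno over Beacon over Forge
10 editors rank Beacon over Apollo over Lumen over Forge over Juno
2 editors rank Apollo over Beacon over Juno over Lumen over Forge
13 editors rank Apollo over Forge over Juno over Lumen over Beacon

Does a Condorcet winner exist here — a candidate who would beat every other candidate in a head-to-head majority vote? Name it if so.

No Condorcet winner

Head-to-head results (42 voters total):
Juno vs Beacon: Juno wins 30–12.
Juno vs Lumen: Juno wins 27–15.
Juno vs Forge: Forge wins 35–7.
Juno vs Apollo: Apollo wins 30–12.
Beacon vs Lumen: Beacon wins 24–18.
Beacon vs Forge: Forge wins 25–17.
Beacon vs Apollo: Beacon wins 22–20.
Lumen vs Forge: Forge wins 25–17.
Lumen vs Apollo: Apollo wins 30–12.
Forge vs Apollo: Apollo wins 30–12.
No candidate beats all others: Juno beats Beacon beats Apollo beats Juno, a majority cycle.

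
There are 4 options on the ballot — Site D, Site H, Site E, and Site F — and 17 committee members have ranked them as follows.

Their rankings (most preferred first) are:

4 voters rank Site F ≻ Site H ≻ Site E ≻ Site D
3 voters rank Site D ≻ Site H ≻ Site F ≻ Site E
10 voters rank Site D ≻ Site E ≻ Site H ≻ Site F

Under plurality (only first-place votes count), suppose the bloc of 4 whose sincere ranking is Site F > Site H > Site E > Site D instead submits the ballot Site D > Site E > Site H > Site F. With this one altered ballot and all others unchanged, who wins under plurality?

First-place totals with the altered ballot: Site D 17, Site H 0, Site E 0, Site F 0.
The winner is unchanged: still Site D.

Site D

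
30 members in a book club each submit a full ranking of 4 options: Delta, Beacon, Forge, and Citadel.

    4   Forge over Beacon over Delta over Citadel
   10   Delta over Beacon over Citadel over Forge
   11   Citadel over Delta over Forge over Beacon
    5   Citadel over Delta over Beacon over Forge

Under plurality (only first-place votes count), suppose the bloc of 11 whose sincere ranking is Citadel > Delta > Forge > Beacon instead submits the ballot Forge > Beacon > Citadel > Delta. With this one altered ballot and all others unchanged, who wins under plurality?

First-place totals with the altered ballot: Delta 10, Beacon 0, Forge 15, Citadel 5.
The switch changes the winner from Citadel to Forge.

Forge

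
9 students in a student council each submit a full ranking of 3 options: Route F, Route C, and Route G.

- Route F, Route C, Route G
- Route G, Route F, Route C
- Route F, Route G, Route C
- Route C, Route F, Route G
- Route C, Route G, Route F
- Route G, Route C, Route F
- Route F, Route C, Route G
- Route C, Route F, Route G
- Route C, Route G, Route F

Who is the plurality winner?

First-place vote totals:
  Route F: 3
  Route C: 4
  Route G: 2
Route C has the most first-place votes.

Route C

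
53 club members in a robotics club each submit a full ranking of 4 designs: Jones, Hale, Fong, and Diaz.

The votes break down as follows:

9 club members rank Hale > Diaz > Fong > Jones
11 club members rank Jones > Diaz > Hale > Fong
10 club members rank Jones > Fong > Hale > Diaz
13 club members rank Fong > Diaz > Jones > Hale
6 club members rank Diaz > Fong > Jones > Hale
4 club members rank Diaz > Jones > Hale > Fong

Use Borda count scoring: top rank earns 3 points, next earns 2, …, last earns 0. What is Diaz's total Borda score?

96

Borda scores:
  Jones: 9·0 + 11·3 + 10·3 + 13·1 + 6·1 + 4·2 = 90
  Hale: 9·3 + 11·1 + 10·1 + 13·0 + 6·0 + 4·1 = 52
  Fong: 9·1 + 11·0 + 10·2 + 13·3 + 6·2 + 4·0 = 80
  Diaz: 9·2 + 11·2 + 10·0 + 13·2 + 6·3 + 4·3 = 96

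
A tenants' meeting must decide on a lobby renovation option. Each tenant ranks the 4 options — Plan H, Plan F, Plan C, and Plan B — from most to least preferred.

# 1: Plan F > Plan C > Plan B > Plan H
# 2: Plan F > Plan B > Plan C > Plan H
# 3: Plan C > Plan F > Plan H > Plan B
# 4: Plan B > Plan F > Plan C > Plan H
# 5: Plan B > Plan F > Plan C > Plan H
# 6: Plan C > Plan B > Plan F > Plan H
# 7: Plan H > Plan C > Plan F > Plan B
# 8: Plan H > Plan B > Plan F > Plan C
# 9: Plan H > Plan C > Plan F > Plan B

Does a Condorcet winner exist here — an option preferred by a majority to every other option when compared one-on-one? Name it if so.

Plan F

Head-to-head results (9 voters total):
Plan H vs Plan F: Plan F wins 6–3.
Plan H vs Plan C: Plan C wins 6–3.
Plan H vs Plan B: Plan B wins 5–4.
Plan F vs Plan C: Plan F wins 5–4.
Plan F vs Plan B: Plan F wins 5–4.
Plan C vs Plan B: Plan C wins 5–4.
Plan F beats each rival — Plan H (6–3), Plan C (5–4), Plan B (5–4) — so Plan F is the Condorcet winner.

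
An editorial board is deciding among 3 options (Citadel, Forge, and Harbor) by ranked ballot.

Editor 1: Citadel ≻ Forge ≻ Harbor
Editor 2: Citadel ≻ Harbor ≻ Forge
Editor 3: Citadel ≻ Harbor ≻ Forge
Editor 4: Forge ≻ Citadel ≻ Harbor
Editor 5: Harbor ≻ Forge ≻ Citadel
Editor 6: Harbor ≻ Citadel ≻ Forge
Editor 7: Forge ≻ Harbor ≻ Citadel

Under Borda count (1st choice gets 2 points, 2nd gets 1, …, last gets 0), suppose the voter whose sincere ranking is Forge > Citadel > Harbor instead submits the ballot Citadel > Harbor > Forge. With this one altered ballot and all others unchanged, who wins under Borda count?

Borda totals with the altered ballot: Citadel 9, Forge 4, Harbor 8.
The winner is unchanged: still Citadel.

Citadel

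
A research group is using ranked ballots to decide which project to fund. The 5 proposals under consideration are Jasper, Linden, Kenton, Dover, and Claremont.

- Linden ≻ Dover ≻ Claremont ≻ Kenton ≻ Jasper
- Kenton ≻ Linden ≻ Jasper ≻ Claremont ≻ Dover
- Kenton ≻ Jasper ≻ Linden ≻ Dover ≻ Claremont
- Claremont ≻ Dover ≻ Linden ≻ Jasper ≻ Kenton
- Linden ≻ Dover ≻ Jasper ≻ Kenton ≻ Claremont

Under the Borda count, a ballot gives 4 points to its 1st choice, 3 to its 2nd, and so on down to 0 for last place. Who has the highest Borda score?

Linden

Borda scores:
  Jasper: 0 + 2 + 3 + 1 + 2 = 8
  Linden: 4 + 3 + 2 + 2 + 4 = 15
  Kenton: 1 + 4 + 4 + 0 + 1 = 10
  Dover: 3 + 0 + 1 + 3 + 3 = 10
  Claremont: 2 + 1 + 0 + 4 + 0 = 7
Linden has the highest total.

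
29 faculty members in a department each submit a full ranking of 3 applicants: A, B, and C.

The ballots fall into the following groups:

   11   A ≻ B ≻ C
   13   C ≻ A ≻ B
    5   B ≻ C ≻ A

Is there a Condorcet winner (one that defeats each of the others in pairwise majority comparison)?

Head-to-head results (29 voters total):
A vs B: A wins 24–5.
A vs C: C wins 18–11.
B vs C: B wins 16–13.
No candidate beats all others: A beats B beats C beats A, a majority cycle.

No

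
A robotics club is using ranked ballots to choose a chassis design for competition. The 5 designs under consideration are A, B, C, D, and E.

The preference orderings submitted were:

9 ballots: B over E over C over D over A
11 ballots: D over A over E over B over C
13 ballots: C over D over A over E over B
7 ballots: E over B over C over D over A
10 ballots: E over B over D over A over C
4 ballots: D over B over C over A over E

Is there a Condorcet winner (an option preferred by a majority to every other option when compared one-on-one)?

No

Head-to-head results (54 voters total):
A vs B: B wins 30–24.
A vs C: C wins 33–21.
A vs D: D wins 54–0.
A vs E: A wins 28–26.
B vs C: B wins 41–13.
B vs D: D wins 28–26.
B vs E: E wins 41–13.
C vs D: C wins 29–25.
C vs E: E wins 37–17.
D vs E: D wins 28–26.
No candidate beats all others: A beats E beats B beats A, a majority cycle.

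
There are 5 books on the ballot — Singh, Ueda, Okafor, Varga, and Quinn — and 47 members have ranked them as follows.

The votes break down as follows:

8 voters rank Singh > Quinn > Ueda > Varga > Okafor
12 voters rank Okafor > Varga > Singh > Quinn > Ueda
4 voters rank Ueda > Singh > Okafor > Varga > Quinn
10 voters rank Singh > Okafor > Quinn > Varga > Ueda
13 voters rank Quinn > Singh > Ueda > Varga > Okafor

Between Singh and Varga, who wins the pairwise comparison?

Singh

Ballots ranking Singh above Varga: 8+4+10+13 = 35.
Ballots ranking Varga above Singh: 12.
Singh wins the head-to-head, 35–12.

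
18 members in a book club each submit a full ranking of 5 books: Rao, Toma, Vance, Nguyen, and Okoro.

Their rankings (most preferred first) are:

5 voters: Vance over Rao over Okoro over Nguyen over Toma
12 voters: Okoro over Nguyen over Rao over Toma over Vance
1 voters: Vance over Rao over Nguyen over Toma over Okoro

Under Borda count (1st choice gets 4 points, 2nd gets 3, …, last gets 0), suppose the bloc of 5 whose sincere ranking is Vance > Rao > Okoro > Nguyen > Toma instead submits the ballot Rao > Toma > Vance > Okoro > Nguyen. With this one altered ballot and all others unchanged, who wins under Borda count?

Borda totals with the altered ballot: Rao 47, Toma 28, Vance 14, Nguyen 38, Okoro 53.
The winner is unchanged: still Okoro.

Okoro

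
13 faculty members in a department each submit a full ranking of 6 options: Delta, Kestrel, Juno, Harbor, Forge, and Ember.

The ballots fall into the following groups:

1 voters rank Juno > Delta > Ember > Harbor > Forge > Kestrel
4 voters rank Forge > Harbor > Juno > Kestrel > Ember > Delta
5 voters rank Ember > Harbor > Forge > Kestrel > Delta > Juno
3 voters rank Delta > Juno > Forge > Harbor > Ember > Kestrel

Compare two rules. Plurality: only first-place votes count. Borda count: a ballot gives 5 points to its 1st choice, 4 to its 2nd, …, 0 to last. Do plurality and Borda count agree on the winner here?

No

Plurality first-place counts: Delta 3, Kestrel 0, Juno 1, Harbor 0, Forge 4, Ember 5 → Ember.
Borda totals: Delta 24, Kestrel 18, Juno 29, Harbor 44, Forge 45, Ember 35 → Forge.
The two rules disagree: plurality picks Ember, Borda picks Forge.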